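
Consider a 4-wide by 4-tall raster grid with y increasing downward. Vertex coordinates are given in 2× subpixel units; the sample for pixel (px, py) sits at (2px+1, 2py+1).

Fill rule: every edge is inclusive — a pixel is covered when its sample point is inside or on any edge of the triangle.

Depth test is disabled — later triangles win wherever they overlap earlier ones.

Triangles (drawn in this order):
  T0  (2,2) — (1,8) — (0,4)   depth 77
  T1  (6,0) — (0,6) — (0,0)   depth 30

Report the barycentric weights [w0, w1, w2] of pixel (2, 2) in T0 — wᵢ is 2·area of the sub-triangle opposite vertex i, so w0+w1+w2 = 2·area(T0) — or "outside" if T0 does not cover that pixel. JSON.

T0:
  2·area = 10
  edge (2, 2)→(1, 8): d=(-1,6) inclusive
  edge (1, 8)→(0, 4): d=(-1,-4) inclusive
  edge (0, 4)→(2, 2): d=(2,-2) inclusive
    (1,0)@(3, 1): e=[-5,15,0] → .  [on edge]
    (0,1)@(1, 3): e=[5,5,0] → X  [on edge]
    (1,1)@(3, 3): e=[-7,13,4] → .
    (0,2)@(1, 5): e=[3,3,4] → X
    (1,2)@(3, 5): e=[-9,11,8] → .
    (0,3)@(1, 7): e=[1,1,8] → X
    (1,3)@(3, 7): e=[-11,9,12] → .
  covered (3 px):
    . . . .
    X . . .
    X . . .
    X . . .
T1:
  2·area = 36
  edge (6, 0)→(0, 6): d=(-6,6) inclusive
  edge (0, 6)→(0, 0): d=(0,-6) inclusive
  edge (0, 0)→(6, 0): d=(6,0) inclusive
    (0,0)@(1, 1): e=[24,6,6] → X
    (1,0)@(3, 1): e=[12,18,6] → X
    (2,0)@(5, 1): e=[0,30,6] → X  [on edge]
    (3,0)@(7, 1): e=[-12,42,6] → .
    (0,1)@(1, 3): e=[12,6,18] → X
    (1,1)@(3, 3): e=[0,18,18] → X  [on edge]
    (2,1)@(5, 3): e=[-12,30,18] → .
    (0,2)@(1, 5): e=[0,6,30] → X  [on edge]
    (1,2)@(3, 5): e=[-12,18,30] → .
    (0,3)@(1, 7): e=[-12,6,42] → .
  covered (6 px):
    X X X .
    X X . .
    X . . .
    . . . .

Answer: "outside"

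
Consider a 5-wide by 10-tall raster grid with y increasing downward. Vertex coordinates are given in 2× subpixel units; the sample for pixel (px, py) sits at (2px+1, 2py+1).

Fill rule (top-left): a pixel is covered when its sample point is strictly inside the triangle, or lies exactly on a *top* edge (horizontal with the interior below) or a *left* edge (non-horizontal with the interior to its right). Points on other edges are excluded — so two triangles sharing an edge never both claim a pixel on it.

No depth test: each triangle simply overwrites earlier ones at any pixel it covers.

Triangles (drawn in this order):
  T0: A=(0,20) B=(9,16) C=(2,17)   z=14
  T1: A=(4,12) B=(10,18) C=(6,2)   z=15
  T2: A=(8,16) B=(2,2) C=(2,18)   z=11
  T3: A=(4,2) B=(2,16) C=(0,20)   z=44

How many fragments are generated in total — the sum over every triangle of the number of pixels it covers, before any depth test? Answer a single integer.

T0:
  2·area = 19  (B↔C swapped to make it positive)
  edge (0, 20)→(2, 17): d=(2,-3) top-left  bias=+0
  edge (2, 17)→(9, 16): d=(7,-1) top-left  bias=+0
  edge (9, 16)→(0, 20): d=(-9,4) right/bottom  bias=-1
    (1,8)@(3, 17): e=[3,1,15] → X
    (2,8)@(5, 17): e=[9,3,7] → X
    (3,8)@(7, 17): e=[15,5,-1] → .
    (0,9)@(1, 19): e=[1,13,5] → X
    (1,9)@(3, 19): e=[7,15,-3] → .
    (2,9)@(5, 19): e=[13,17,-11] → .
  covered (3 px):
    . . . . .
    . . . . .
    . . . . .
    . . . . .
    . . . . .
    . . . . .
    . . . . .
    . . . . .
    . X X . .
    X . . . .
T1:
  2·area = 72  (B↔C swapped to make it positive)
  edge (4, 12)→(6, 2): d=(2,-10) top-left  bias=+0
  edge (6, 2)→(10, 18): d=(4,16) right/bottom  bias=-1
  edge (10, 18)→(4, 12): d=(-6,-6) top-left  bias=+0
    (2,3)@(5, 7): e=[0,36,36] → X  [on edge]
    (3,3)@(7, 7): e=[20,4,48] → X
    (4,3)@(9, 7): e=[40,-28,60] → .
    (0,4)@(1, 9): e=[-36,108,0] → .  [on edge]
    (2,4)@(5, 9): e=[4,44,24] → X
    (4,4)@(9, 9): e=[44,-20,48] → .
    (1,5)@(3, 11): e=[-12,84,0] → .  [on edge]
    (2,5)@(5, 11): e=[8,52,12] → X
    (4,5)@(9, 11): e=[48,-12,36] → .
    (2,6)@(5, 13): e=[12,60,0] → X  [on edge]
    (4,6)@(9, 13): e=[52,-4,24] → .
    (2,7)@(5, 15): e=[16,68,-12] → .
    (3,7)@(7, 15): e=[36,36,0] → X  [on edge]
    (1,8)@(3, 17): e=[0,108,-36] → .  [on edge]
    (4,8)@(9, 17): e=[60,12,0] → X  [on edge]
  covered (11 px):
    . . . . .
    . . . . .
    . . . . .
    . . X X .
    . . X X .
    . . X X .
    . . X X .
    . . . X X
    . . . . X
    . . . . .
T2:
  2·area = 96  (B↔C swapped to make it positive)
  edge (8, 16)→(2, 18): d=(-6,2) right/bottom  bias=-1
  edge (2, 18)→(2, 2): d=(0,-16) top-left  bias=+0
  edge (2, 2)→(8, 16): d=(6,14) right/bottom  bias=-1
    (1,2)@(3, 5): e=[76,16,4] → X
    (2,2)@(5, 5): e=[72,48,-24] → .
    (1,3)@(3, 7): e=[64,16,16] → X
    (2,3)@(5, 7): e=[60,48,-12] → .
    (1,4)@(3, 9): e=[52,16,28] → X
    (2,4)@(5, 9): e=[48,48,0] → .  [on edge]
    (1,5)@(3, 11): e=[40,16,40] → X
    (2,5)@(5, 11): e=[36,48,12] → X
    (3,5)@(7, 11): e=[32,80,-16] → .
    (1,6)@(3, 13): e=[28,16,52] → X
    (3,6)@(7, 13): e=[20,80,-4] → .
    (1,7)@(3, 15): e=[16,16,64] → X
    (2,8)@(5, 17): e=[0,48,48] → .  [on edge]
  covered (11 px):
    . . . . .
    . . . . .
    . X . . .
    . X . . .
    . X . . .
    . X X . .
    . X X . .
    . X X X .
    . X . . .
    . . . . .
T3:
  2·area = 20
  edge (4, 2)→(2, 16): d=(-2,14) right/bottom  bias=-1
  edge (2, 16)→(0, 20): d=(-2,4) right/bottom  bias=-1
  edge (0, 20)→(4, 2): d=(4,-18) top-left  bias=+0
    (1,3)@(3, 7): e=[4,14,2] → X
    (2,3)@(5, 7): e=[-24,6,38] → .
    (1,4)@(3, 9): e=[0,10,10] → .  [on edge]
    (0,8)@(1, 17): e=[12,2,6] → X
    (1,8)@(3, 17): e=[-16,-6,42] → .
    (0,9)@(1, 19): e=[8,-2,14] → .
  covered (2 px):
    . . . . .
    . . . . .
    . . . . .
    . X . . .
    . . . . .
    . . . . .
    . . . . .
    . . . . .
    X . . . .
    . . . . .

Answer: 27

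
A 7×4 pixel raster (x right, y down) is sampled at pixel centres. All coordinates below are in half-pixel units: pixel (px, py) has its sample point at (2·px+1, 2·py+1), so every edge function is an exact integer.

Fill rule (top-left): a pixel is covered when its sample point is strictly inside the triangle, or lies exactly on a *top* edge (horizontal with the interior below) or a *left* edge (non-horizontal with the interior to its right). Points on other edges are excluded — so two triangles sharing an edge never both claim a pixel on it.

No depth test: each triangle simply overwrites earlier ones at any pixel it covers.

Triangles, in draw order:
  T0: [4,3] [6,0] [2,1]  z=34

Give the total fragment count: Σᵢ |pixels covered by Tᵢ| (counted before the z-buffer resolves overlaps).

T0:
  2·area = 10  (B↔C swapped to make it positive)
  edge (4, 3)→(2, 1): d=(-2,-2) top-left  bias=+0
  edge (2, 1)→(6, 0): d=(4,-1) top-left  bias=+0
  edge (6, 0)→(4, 3): d=(-2,3) right/bottom  bias=-1
    (1,0)@(3, 1): e=[2,1,7] → X
    (2,0)@(5, 1): e=[6,3,1] → X
    (3,0)@(7, 1): e=[10,5,-5] → .
    (1,1)@(3, 3): e=[-2,9,3] → .
    (2,1)@(5, 3): e=[2,11,-3] → .
  covered (2 px):
    . X X . . . .
    . . . . . . .
    . . . . . . .
    . . . . . . .

Result: 2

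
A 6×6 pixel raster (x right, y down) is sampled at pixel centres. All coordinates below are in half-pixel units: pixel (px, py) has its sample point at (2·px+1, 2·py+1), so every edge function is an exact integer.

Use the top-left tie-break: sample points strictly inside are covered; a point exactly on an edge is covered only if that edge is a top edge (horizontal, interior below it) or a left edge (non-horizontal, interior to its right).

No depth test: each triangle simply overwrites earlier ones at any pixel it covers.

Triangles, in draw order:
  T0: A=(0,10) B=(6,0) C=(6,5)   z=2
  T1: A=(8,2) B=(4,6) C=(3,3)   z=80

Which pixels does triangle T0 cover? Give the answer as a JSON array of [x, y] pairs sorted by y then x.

T0:
  2·area = 30
  edge (0, 10)→(6, 0): d=(6,-10) top-left  bias=+0
  edge (6, 0)→(6, 5): d=(0,5) right/bottom  bias=-1
  edge (6, 5)→(0, 10): d=(-6,5) right/bottom  bias=-1
    (2,1)@(5, 3): e=[8,5,17] → #
    (3,1)@(7, 3): e=[28,-5,7] → ·
    (1,2)@(3, 5): e=[0,15,15] → #  [on edge]
    (3,2)@(7, 5): e=[40,-5,-5] → ·
    (1,3)@(3, 7): e=[12,15,3] → #
    (2,3)@(5, 7): e=[32,5,-7] → ·
    (0,4)@(1, 9): e=[4,25,1] → #
    (1,4)@(3, 9): e=[24,15,-9] → ·
    (0,5)@(1, 11): e=[16,25,-11] → ·
  covered (5 px):
    · · · · · ·
    · · # · · ·
    · # # · · ·
    · # · · · ·
    # · · · · ·
    · · · · · ·
T1:
  2·area = 16
  edge (8, 2)→(4, 6): d=(-4,4) right/bottom  bias=-1
  edge (4, 6)→(3, 3): d=(-1,-3) top-left  bias=+0
  edge (3, 3)→(8, 2): d=(5,-1) top-left  bias=+0
    (4,0)@(9, 1): e=[0,20,-4] → ·  [on edge]
    (1,1)@(3, 3): e=[16,0,0] → #  [on edge]
    (2,1)@(5, 3): e=[8,6,2] → #
    (3,1)@(7, 3): e=[0,12,4] → ·  [on edge]
    (1,2)@(3, 5): e=[8,-2,10] → ·
    (2,2)@(5, 5): e=[0,4,12] → ·  [on edge]
    (1,3)@(3, 7): e=[0,-4,20] → ·  [on edge]
    (0,4)@(1, 9): e=[0,-12,28] → ·  [on edge]
    (2,4)@(5, 9): e=[-16,0,32] → ·  [on edge]
  covered (2 px):
    · · · · · ·
    · # # · · ·
    · · · · · ·
    · · · · · ·
    · · · · · ·
    · · · · · ·

Answer: [[2,1],[1,2],[2,2],[1,3],[0,4]]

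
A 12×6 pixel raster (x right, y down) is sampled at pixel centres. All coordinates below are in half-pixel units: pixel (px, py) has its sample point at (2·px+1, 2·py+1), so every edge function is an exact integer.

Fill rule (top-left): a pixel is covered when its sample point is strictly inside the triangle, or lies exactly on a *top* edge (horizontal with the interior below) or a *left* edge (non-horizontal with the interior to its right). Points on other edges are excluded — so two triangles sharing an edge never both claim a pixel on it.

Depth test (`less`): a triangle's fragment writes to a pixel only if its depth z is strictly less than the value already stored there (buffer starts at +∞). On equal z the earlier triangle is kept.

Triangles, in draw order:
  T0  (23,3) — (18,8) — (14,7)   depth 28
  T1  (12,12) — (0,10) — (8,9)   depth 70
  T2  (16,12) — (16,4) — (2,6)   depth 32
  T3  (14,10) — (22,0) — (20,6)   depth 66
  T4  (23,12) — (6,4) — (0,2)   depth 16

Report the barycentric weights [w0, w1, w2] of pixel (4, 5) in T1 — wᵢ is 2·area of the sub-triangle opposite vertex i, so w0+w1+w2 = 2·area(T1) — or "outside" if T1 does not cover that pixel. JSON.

T0:
  2·area = 25
  edge (23, 3)→(18, 8): d=(-5,5) right/bottom  bias=-1
  edge (18, 8)→(14, 7): d=(-4,-1) top-left  bias=+0
  edge (14, 7)→(23, 3): d=(9,-4) top-left  bias=+0
    (11,1)@(23, 3): e=[0,25,0] → .  [on edge]
    (9,2)@(19, 5): e=[10,13,2] → X
    (10,2)@(21, 5): e=[0,15,10] → .  [on edge]
    (7,3)@(15, 7): e=[20,1,4] → X
    (8,3)@(17, 7): e=[10,3,12] → X
    (9,3)@(19, 7): e=[0,5,20] → .  [on edge]
    (7,4)@(15, 9): e=[10,-7,22] → .
    (8,4)@(17, 9): e=[0,-5,30] → .  [on edge]
    (2,5)@(5, 11): e=[50,-25,0] → .  [on edge]
    (7,5)@(15, 11): e=[0,-15,40] → .  [on edge]
  covered (3 px):
    . . . . . . . . . . . .
    . . . . . . . . . . . .
    . . . . . . . . . X . .
    . . . . . . . X X . . .
    . . . . . . . . . . . .
    . . . . . . . . . . . .
T1:
  2·area = 28
  edge (12, 12)→(0, 10): d=(-12,-2) top-left  bias=+0
  edge (0, 10)→(8, 9): d=(8,-1) top-left  bias=+0
  edge (8, 9)→(12, 12): d=(4,3) right/bottom  bias=-1
    (3,5)@(7, 11): e=[2,15,11] → X
    (4,5)@(9, 11): e=[6,17,5] → X
    (5,5)@(11, 11): e=[10,19,-1] → .
  covered (2 px):
    . . . . . . . . . . . .
    . . . . . . . . . . . .
    . . . . . . . . . . . .
    . . . . . . . . . . . .
    . . . . . . . . . . . .
    . . . X X . . . . . . .
T2:
  2·area = 112  (B↔C swapped to make it positive)
  edge (16, 12)→(2, 6): d=(-14,-6) top-left  bias=+0
  edge (2, 6)→(16, 4): d=(14,-2) top-left  bias=+0
  edge (16, 4)→(16, 12): d=(0,8) right/bottom  bias=-1
    (11,1)@(23, 3): e=[168,0,-56] → .  [on edge]
    (4,2)@(9, 5): e=[56,0,56] → X  [on edge]
    (5,2)@(11, 5): e=[68,4,40] → X
    (6,2)@(13, 5): e=[80,8,24] → X
    (7,2)@(15, 5): e=[92,12,8] → X
    (8,2)@(17, 5): e=[104,16,-8] → .
    (2,3)@(5, 7): e=[4,20,88] → X
    (3,3)@(7, 7): e=[16,24,72] → X
    (8,3)@(17, 7): e=[76,44,-8] → .
    (2,4)@(5, 9): e=[-24,48,88] → .
    (3,4)@(7, 9): e=[-12,52,72] → .
    (4,4)@(9, 9): e=[0,56,56] → X  [on edge]
  covered (15 px):
    . . . . . . . . . . . .
    . . . . . . . . . . . .
    . . . . X X X X . . . .
    . . X X X X X X . . . .
    . . . . X X X X . . . .
    . . . . . . . X . . . .
T3:
  2·area = 28
  edge (14, 10)→(22, 0): d=(8,-10) top-left  bias=+0
  edge (22, 0)→(20, 6): d=(-2,6) right/bottom  bias=-1
  edge (20, 6)→(14, 10): d=(-6,4) right/bottom  bias=-1
    (10,1)@(21, 3): e=[14,0,14] → .  [on edge]
    (9,2)@(19, 5): e=[10,8,10] → X
    (10,2)@(21, 5): e=[30,-4,2] → .
    (8,3)@(17, 7): e=[6,16,6] → X
    (9,3)@(19, 7): e=[26,4,-2] → .
    (7,4)@(15, 9): e=[2,24,2] → X
    (8,4)@(17, 9): e=[22,12,-6] → .
    (9,4)@(19, 9): e=[42,0,-14] → .  [on edge]
    (7,5)@(15, 11): e=[18,20,-10] → .
  covered (3 px):
    . . . . . . . . . . . .
    . . . . . . . . . . . .
    . . . . . . . . . X . .
    . . . . . . . . X . . .
    . . . . . . . X . . . .
    . . . . . . . . . . . .
T4:
  2·area = 14  (B↔C swapped to make it positive)
  edge (23, 12)→(0, 2): d=(-23,-10) top-left  bias=+0
  edge (0, 2)→(6, 4): d=(6,2) right/bottom  bias=-1
  edge (6, 4)→(23, 12): d=(17,8) right/bottom  bias=-1
    (1,1)@(3, 3): e=[7,0,7] → .  [on edge]
    (3,2)@(7, 5): e=[1,4,9] → X
    (4,2)@(9, 5): e=[21,0,-7] → .  [on edge]
    (3,3)@(7, 7): e=[-45,16,43] → .
    (7,3)@(15, 7): e=[35,0,-21] → .  [on edge]
    (10,4)@(21, 9): e=[49,0,-35] → .  [on edge]
  covered (1 px):
    . . . . . . . . . . . .
    . . . . . . . . . . . .
    . . . X . . . . . . . .
    . . . . . . . . . . . .
    . . . . . . . . . . . .
    . . . . . . . . . . . .

Answer: [17,5,6]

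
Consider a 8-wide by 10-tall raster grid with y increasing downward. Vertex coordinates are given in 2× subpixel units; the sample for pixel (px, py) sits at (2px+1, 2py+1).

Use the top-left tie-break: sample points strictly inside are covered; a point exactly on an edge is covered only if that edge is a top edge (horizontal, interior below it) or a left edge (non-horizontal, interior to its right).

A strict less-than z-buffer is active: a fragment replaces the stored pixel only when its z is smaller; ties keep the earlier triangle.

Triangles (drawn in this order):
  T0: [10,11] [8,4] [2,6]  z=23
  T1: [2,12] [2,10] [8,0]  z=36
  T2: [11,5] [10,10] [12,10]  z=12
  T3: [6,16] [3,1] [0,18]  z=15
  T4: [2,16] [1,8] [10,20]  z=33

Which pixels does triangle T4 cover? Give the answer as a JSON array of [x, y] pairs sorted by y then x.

T0:
  2·area = 46  (B↔C swapped to make it positive)
  edge (10, 11)→(2, 6): d=(-8,-5) top-left  bias=+0
  edge (2, 6)→(8, 4): d=(6,-2) top-left  bias=+0
  edge (8, 4)→(10, 11): d=(2,7) right/bottom  bias=-1
    (5,1)@(11, 3): e=[69,0,-23] → ·  [on edge]
    (2,2)@(5, 5): e=[23,0,23] → #  [on edge]
    (3,2)@(7, 5): e=[33,4,9] → #
    (4,2)@(9, 5): e=[43,8,-5] → ·
    (2,3)@(5, 7): e=[7,12,27] → #
    (4,3)@(9, 7): e=[27,20,-1] → ·
    (2,4)@(5, 9): e=[-9,24,31] → ·
    (3,4)@(7, 9): e=[1,28,17] → #
    (4,4)@(9, 9): e=[11,32,3] → #
    (5,4)@(11, 9): e=[21,36,-11] → ·
    (3,5)@(7, 11): e=[-15,40,21] → ·
    (4,5)@(9, 11): e=[-5,44,7] → ·
  covered (6 px):
    · · · · · · · ·
    · · · · · · · ·
    · · # # · · · ·
    · · # # · · · ·
    · · · # # · · ·
    · · · · · · · ·
    · · · · · · · ·
    · · · · · · · ·
    · · · · · · · ·
    · · · · · · · ·
T1:
  2·area = 12
  edge (2, 12)→(2, 10): d=(0,-2) top-left  bias=+0
  edge (2, 10)→(8, 0): d=(6,-10) top-left  bias=+0
  edge (8, 0)→(2, 12): d=(-6,12) right/bottom  bias=-1
    (2,2)@(5, 5): e=[6,0,6] → #  [on edge]
    (3,2)@(7, 5): e=[10,20,-18] → ·
    (2,3)@(5, 7): e=[6,12,-6] → ·
    (1,4)@(3, 9): e=[2,4,6] → #
    (2,4)@(5, 9): e=[6,24,-18] → ·
    (1,5)@(3, 11): e=[2,16,-6] → ·
  covered (2 px):
    · · · · · · · ·
    · · · · · · · ·
    · · # · · · · ·
    · · · · · · · ·
    · # · · · · · ·
    · · · · · · · ·
    · · · · · · · ·
    · · · · · · · ·
    · · · · · · · ·
    · · · · · · · ·
T2:
  2·area = 10  (B↔C swapped to make it positive)
  edge (11, 5)→(12, 10): d=(1,5) right/bottom  bias=-1
  edge (12, 10)→(10, 10): d=(-2,0) right/bottom  bias=-1
  edge (10, 10)→(11, 5): d=(1,-5) top-left  bias=+0
    (5,2)@(11, 5): e=[0,10,0] → ·  [on edge]
    (5,3)@(11, 7): e=[2,6,2] → #
    (6,3)@(13, 7): e=[-8,6,12] → ·
    (5,4)@(11, 9): e=[4,2,4] → #
    (6,4)@(13, 9): e=[-6,2,14] → ·
    (5,5)@(11, 11): e=[6,-2,6] → ·
    (4,7)@(9, 15): e=[20,-10,0] → ·  [on edge]
    (6,7)@(13, 15): e=[0,-10,20] → ·  [on edge]
  covered (2 px):
    · · · · · · · ·
    · · · · · · · ·
    · · · · · · · ·
    · · · · · # · ·
    · · · · · # · ·
    · · · · · · · ·
    · · · · · · · ·
    · · · · · · · ·
    · · · · · · · ·
    · · · · · · · ·
T3:
  2·area = 96  (B↔C swapped to make it positive)
  edge (6, 16)→(0, 18): d=(-6,2) right/bottom  bias=-1
  edge (0, 18)→(3, 1): d=(3,-17) top-left  bias=+0
  edge (3, 1)→(6, 16): d=(3,15) right/bottom  bias=-1
    (1,0)@(3, 1): e=[96,0,0] → ·  [on edge]
    (1,1)@(3, 3): e=[84,6,6] → #
    (2,1)@(5, 3): e=[80,40,-24] → ·
    (1,2)@(3, 5): e=[72,12,12] → #
    (2,2)@(5, 5): e=[68,46,-18] → ·
    (1,3)@(3, 7): e=[60,18,18] → #
    (2,3)@(5, 7): e=[56,52,-12] → ·
    (1,4)@(3, 9): e=[48,24,24] → #
    (2,4)@(5, 9): e=[44,58,-6] → ·
    (1,5)@(3, 11): e=[36,30,30] → #
    (2,5)@(5, 11): e=[32,64,0] → ·  [on edge]
    (0,6)@(1, 13): e=[28,2,66] → #
    (7,6)@(15, 13): e=[0,240,-144] → ·  [on edge]
    (4,7)@(9, 15): e=[0,144,-48] → ·  [on edge]
    (1,8)@(3, 17): e=[0,48,48] → ·  [on edge]
  covered (12 px):
    · · · · · · · ·
    · # · · · · · ·
    · # · · · · · ·
    · # · · · · · ·
    · # · · · · · ·
    · # · · · · · ·
    # # # · · · · ·
    # # # · · · · ·
    # · · · · · · ·
    · · · · · · · ·
T4:
  2·area = 60
  edge (2, 16)→(1, 8): d=(-1,-8) top-left  bias=+0
  edge (1, 8)→(10, 20): d=(9,12) right/bottom  bias=-1
  edge (10, 20)→(2, 16): d=(-8,-4) top-left  bias=+0
    (1,5)@(3, 11): e=[13,3,44] → #
    (2,5)@(5, 11): e=[29,-21,52] → ·
    (1,6)@(3, 13): e=[11,21,28] → #
    (2,6)@(5, 13): e=[27,-3,36] → ·
    (1,7)@(3, 15): e=[9,39,12] → #
    (2,7)@(5, 15): e=[25,15,20] → #
    (3,7)@(7, 15): e=[41,-9,28] → ·
    (1,8)@(3, 17): e=[7,57,-4] → ·
    (2,8)@(5, 17): e=[23,33,4] → #
    (3,8)@(7, 17): e=[39,9,12] → #
    (4,8)@(9, 17): e=[55,-15,20] → ·
    (2,9)@(5, 19): e=[21,51,-12] → ·
  covered (7 px):
    · · · · · · · ·
    · · · · · · · ·
    · · · · · · · ·
    · · · · · · · ·
    · · · · · · · ·
    · # · · · · · ·
    · # · · · · · ·
    · # # · · · · ·
    · · # # · · · ·
    · · · · # · · ·

Result: [[1,5],[1,6],[1,7],[2,7],[2,8],[3,8],[4,9]]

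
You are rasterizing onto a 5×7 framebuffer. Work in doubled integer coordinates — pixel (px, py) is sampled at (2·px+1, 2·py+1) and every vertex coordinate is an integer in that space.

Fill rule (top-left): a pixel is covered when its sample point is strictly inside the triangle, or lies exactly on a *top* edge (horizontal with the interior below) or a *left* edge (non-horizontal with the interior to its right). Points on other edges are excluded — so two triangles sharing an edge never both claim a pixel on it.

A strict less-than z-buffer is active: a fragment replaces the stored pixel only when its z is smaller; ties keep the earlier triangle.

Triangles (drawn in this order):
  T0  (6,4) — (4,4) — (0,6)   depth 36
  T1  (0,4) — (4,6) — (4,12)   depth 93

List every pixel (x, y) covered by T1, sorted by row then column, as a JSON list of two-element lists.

T0:
  2·area = 4  (B↔C swapped to make it positive)
  edge (6, 4)→(0, 6): d=(-6,2) right/bottom  bias=-1
  edge (0, 6)→(4, 4): d=(4,-2) top-left  bias=+0
  edge (4, 4)→(6, 4): d=(2,0) top-left  bias=+0
    (4,1)@(9, 3): e=[0,6,-2] → .  [on edge]
    (1,2)@(3, 5): e=[0,2,2] → .  [on edge]
  covered (0 px):
    . . . . .
    . . . . .
    . . . . .
    . . . . .
    . . . . .
    . . . . .
    . . . . .
T1:
  2·area = 24
  edge (0, 4)→(4, 6): d=(4,2) right/bottom  bias=-1
  edge (4, 6)→(4, 12): d=(0,6) right/bottom  bias=-1
  edge (4, 12)→(0, 4): d=(-4,-8) top-left  bias=+0
    (0,2)@(1, 5): e=[2,18,4] → X
    (1,2)@(3, 5): e=[-2,6,20] → .
    (0,3)@(1, 7): e=[10,18,-4] → .
    (1,3)@(3, 7): e=[6,6,12] → X
    (2,3)@(5, 7): e=[2,-6,28] → .
    (1,4)@(3, 9): e=[14,6,4] → X
    (2,4)@(5, 9): e=[10,-6,20] → .
    (1,5)@(3, 11): e=[22,6,-4] → .
  covered (3 px):
    . . . . .
    . . . . .
    X . . . .
    . X . . .
    . X . . .
    . . . . .
    . . . . .

Result: [[0,2],[1,3],[1,4]]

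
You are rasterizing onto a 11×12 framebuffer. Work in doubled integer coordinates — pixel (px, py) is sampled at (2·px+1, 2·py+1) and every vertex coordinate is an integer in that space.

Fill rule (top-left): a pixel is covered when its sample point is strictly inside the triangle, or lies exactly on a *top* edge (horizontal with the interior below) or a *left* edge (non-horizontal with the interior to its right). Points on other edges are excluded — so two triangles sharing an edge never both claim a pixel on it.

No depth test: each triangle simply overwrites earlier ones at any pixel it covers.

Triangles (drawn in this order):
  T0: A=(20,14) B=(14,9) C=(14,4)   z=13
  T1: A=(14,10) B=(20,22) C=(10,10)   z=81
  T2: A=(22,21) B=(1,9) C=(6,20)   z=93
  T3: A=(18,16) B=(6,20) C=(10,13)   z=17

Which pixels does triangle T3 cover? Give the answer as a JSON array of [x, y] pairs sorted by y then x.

T0:
  2·area = 30
  edge (20, 14)→(14, 9): d=(-6,-5) top-left  bias=+0
  edge (14, 9)→(14, 4): d=(0,-5) top-left  bias=+0
  edge (14, 4)→(20, 14): d=(6,10) right/bottom  bias=-1
    (7,3)@(15, 7): e=[17,5,8] → X
    (8,3)@(17, 7): e=[27,15,-12] → .
    (7,4)@(15, 9): e=[5,5,20] → X
    (8,4)@(17, 9): e=[15,15,0] → .  [on edge]
    (7,5)@(15, 11): e=[-7,5,32] → .
    (8,5)@(17, 11): e=[3,15,12] → X
    (9,5)@(19, 11): e=[13,25,-8] → .
    (8,6)@(17, 13): e=[-9,15,24] → .
    (9,6)@(19, 13): e=[1,25,4] → X
    (10,6)@(21, 13): e=[11,35,-16] → .
    (9,7)@(19, 15): e=[-11,25,16] → .
  covered (4 px):
    . . . . . . . . . . .
    . . . . . . . . . . .
    . . . . . . . . . . .
    . . . . . . . X . . .
    . . . . . . . X . . .
    . . . . . . . . X . .
    . . . . . . . . . X .
    . . . . . . . . . . .
    . . . . . . . . . . .
    . . . . . . . . . . .
    . . . . . . . . . . .
    . . . . . . . . . . .
T1:
  2·area = 48
  edge (14, 10)→(20, 22): d=(6,12) right/bottom  bias=-1
  edge (20, 22)→(10, 10): d=(-10,-12) top-left  bias=+0
  edge (10, 10)→(14, 10): d=(4,0) top-left  bias=+0
    (5,5)@(11, 11): e=[42,2,4] → X
    (6,5)@(13, 11): e=[18,26,4] → X
    (7,5)@(15, 11): e=[-6,50,4] → .
    (5,6)@(11, 13): e=[54,-18,12] → .
    (6,6)@(13, 13): e=[30,6,12] → X
    (7,6)@(15, 13): e=[6,30,12] → X
    (8,6)@(17, 13): e=[-18,54,12] → .
    (6,7)@(13, 15): e=[42,-14,20] → .
    (7,7)@(15, 15): e=[18,10,20] → X
    (8,7)@(17, 15): e=[-6,34,20] → .
    (7,8)@(15, 17): e=[30,-10,28] → .
    (8,8)@(17, 17): e=[6,14,28] → X
  covered (6 px):
    . . . . . . . . . . .
    . . . . . . . . . . .
    . . . . . . . . . . .
    . . . . . . . . . . .
    . . . . . . . . . . .
    . . . . . X X . . . .
    . . . . . . X X . . .
    . . . . . . . X . . .
    . . . . . . . . X . .
    . . . . . . . . . . .
    . . . . . . . . . . .
    . . . . . . . . . . .
T2:
  2·area = 171  (B↔C swapped to make it positive)
  edge (22, 21)→(6, 20): d=(-16,-1) top-left  bias=+0
  edge (6, 20)→(1, 9): d=(-5,-11) top-left  bias=+0
  edge (1, 9)→(22, 21): d=(21,12) right/bottom  bias=-1
    (0,4)@(1, 9): e=[171,0,0] → .  [on edge]
    (1,5)@(3, 11): e=[141,12,18] → X
    (2,5)@(5, 11): e=[143,34,-6] → .
    (1,6)@(3, 13): e=[109,2,60] → X
    (2,6)@(5, 13): e=[111,24,36] → X
    (3,6)@(7, 13): e=[113,46,12] → X
    (4,6)@(9, 13): e=[115,68,-12] → .
    (1,7)@(3, 15): e=[77,-8,102] → .
    (2,7)@(5, 15): e=[79,14,78] → X
    (4,7)@(9, 15): e=[83,58,30] → X
    (5,7)@(11, 15): e=[85,80,6] → X
    (6,7)@(13, 15): e=[87,102,-18] → .
    (7,8)@(15, 17): e=[57,114,0] → .  [on edge]
  covered (19 px):
    . . . . . . . . . . .
    . . . . . . . . . . .
    . . . . . . . . . . .
    . . . . . . . . . . .
    . . . . . . . . . . .
    . X . . . . . . . . .
    . X X X . . . . . . .
    . . X X X X . . . . .
    . . X X X X X . . . .
    . . . X X X X X X . .
    . . . . . . . . . . .
    . . . . . . . . . . .
T3:
  2·area = 68
  edge (18, 16)→(6, 20): d=(-12,4) right/bottom  bias=-1
  edge (6, 20)→(10, 13): d=(4,-7) top-left  bias=+0
  edge (10, 13)→(18, 16): d=(8,3) right/bottom  bias=-1
    (4,7)@(9, 15): e=[48,1,19] → X
    (5,7)@(11, 15): e=[40,15,13] → X
    (6,7)@(13, 15): e=[32,29,7] → X
    (7,7)@(15, 15): e=[24,43,1] → X
    (8,7)@(17, 15): e=[16,57,-5] → .
    (10,7)@(21, 15): e=[0,85,-17] → .  [on edge]
    (4,8)@(9, 17): e=[24,9,35] → X
    (7,8)@(15, 17): e=[0,51,17] → .  [on edge]
    (3,9)@(7, 19): e=[8,3,57] → X
    (4,9)@(9, 19): e=[0,17,51] → .  [on edge]
    (5,9)@(11, 19): e=[-8,31,45] → .
    (6,9)@(13, 19): e=[-16,45,39] → .
    (1,10)@(3, 21): e=[0,-17,85] → .  [on edge]
  covered (8 px):
    . . . . . . . . . . .
    . . . . . . . . . . .
    . . . . . . . . . . .
    . . . . . . . . . . .
    . . . . . . . . . . .
    . . . . . . . . . . .
    . . . . . . . . . . .
    . . . . X X X X . . .
    . . . . X X X . . . .
    . . . X . . . . . . .
    . . . . . . . . . . .
    . . . . . . . . . . .

Result: [[4,7],[5,7],[6,7],[7,7],[4,8],[5,8],[6,8],[3,9]]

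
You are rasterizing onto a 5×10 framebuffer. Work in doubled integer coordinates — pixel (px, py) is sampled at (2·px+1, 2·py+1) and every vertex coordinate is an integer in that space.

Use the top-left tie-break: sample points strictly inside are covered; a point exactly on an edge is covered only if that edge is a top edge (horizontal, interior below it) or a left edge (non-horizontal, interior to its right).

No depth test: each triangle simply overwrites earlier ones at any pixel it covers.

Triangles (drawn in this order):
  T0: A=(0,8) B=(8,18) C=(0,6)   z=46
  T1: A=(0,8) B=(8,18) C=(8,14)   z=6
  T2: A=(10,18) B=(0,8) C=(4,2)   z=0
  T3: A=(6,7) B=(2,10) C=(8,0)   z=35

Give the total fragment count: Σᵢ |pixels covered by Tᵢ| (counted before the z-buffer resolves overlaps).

T0:
  2·area = 16  (B↔C swapped to make it positive)
  edge (0, 8)→(0, 6): d=(0,-2) top-left  bias=+0
  edge (0, 6)→(8, 18): d=(8,12) right/bottom  bias=-1
  edge (8, 18)→(0, 8): d=(-8,-10) top-left  bias=+0
    (0,4)@(1, 9): e=[2,12,2] → #
    (1,4)@(3, 9): e=[6,-12,22] → ·
    (0,5)@(1, 11): e=[2,28,-14] → ·
    (1,5)@(3, 11): e=[6,4,6] → #
    (2,5)@(5, 11): e=[10,-20,26] → ·
    (1,6)@(3, 13): e=[6,20,-10] → ·
  covered (2 px):
    · · · · ·
    · · · · ·
    · · · · ·
    · · · · ·
    # · · · ·
    · # · · ·
    · · · · ·
    · · · · ·
    · · · · ·
    · · · · ·
T1:
  2·area = 32  (B↔C swapped to make it positive)
  edge (0, 8)→(8, 14): d=(8,6) right/bottom  bias=-1
  edge (8, 14)→(8, 18): d=(0,4) right/bottom  bias=-1
  edge (8, 18)→(0, 8): d=(-8,-10) top-left  bias=+0
    (0,4)@(1, 9): e=[2,28,2] → #
    (1,4)@(3, 9): e=[-10,20,22] → ·
    (0,5)@(1, 11): e=[18,28,-14] → ·
    (1,5)@(3, 11): e=[6,20,6] → #
    (2,5)@(5, 11): e=[-6,12,26] → ·
    (1,6)@(3, 13): e=[22,20,-10] → ·
    (2,6)@(5, 13): e=[10,12,10] → #
    (3,6)@(7, 13): e=[-2,4,30] → ·
    (2,7)@(5, 15): e=[26,12,-6] → ·
    (3,7)@(7, 15): e=[14,4,14] → #
    (4,7)@(9, 15): e=[2,-4,34] → ·
    (3,8)@(7, 17): e=[30,4,-2] → ·
  covered (4 px):
    · · · · ·
    · · · · ·
    · · · · ·
    · · · · ·
    # · · · ·
    · # · · ·
    · · # · ·
    · · · # ·
    · · · · ·
    · · · · ·
T2:
  2·area = 100
  edge (10, 18)→(0, 8): d=(-10,-10) top-left  bias=+0
  edge (0, 8)→(4, 2): d=(4,-6) top-left  bias=+0
  edge (4, 2)→(10, 18): d=(6,16) right/bottom  bias=-1
    (1,2)@(3, 5): e=[60,6,34] → #
    (2,2)@(5, 5): e=[80,18,2] → #
    (3,2)@(7, 5): e=[100,30,-30] → ·
    (0,3)@(1, 7): e=[20,2,78] → #
    (3,3)@(7, 7): e=[80,38,-18] → ·
    (0,4)@(1, 9): e=[0,10,90] → #  [on edge]
    (3,4)@(7, 9): e=[60,46,-6] → ·
    (0,5)@(1, 11): e=[-20,18,102] → ·
    (1,5)@(3, 11): e=[0,30,70] → #  [on edge]
    (3,5)@(7, 11): e=[40,54,6] → #
    (4,5)@(9, 11): e=[60,66,-26] → ·
    (1,6)@(3, 13): e=[-20,38,82] → ·
    (2,6)@(5, 13): e=[0,50,50] → #  [on edge]
    (3,7)@(7, 15): e=[0,70,30] → #  [on edge]
    (4,8)@(9, 17): e=[0,90,10] → #  [on edge]
  covered (15 px):
    · · · · ·
    · · · · ·
    · # # · ·
    # # # · ·
    # # # · ·
    · # # # ·
    · · # # ·
    · · · # ·
    · · · · #
    · · · · ·
T3:
  2·area = 22
  edge (6, 7)→(2, 10): d=(-4,3) right/bottom  bias=-1
  edge (2, 10)→(8, 0): d=(6,-10) top-left  bias=+0
  edge (8, 0)→(6, 7): d=(-2,7) right/bottom  bias=-1
    (3,1)@(7, 3): e=[13,8,1] → #
    (4,1)@(9, 3): e=[7,28,-13] → ·
    (2,2)@(5, 5): e=[11,0,11] → #  [on edge]
    (3,2)@(7, 5): e=[5,20,-3] → ·
    (2,3)@(5, 7): e=[3,12,7] → #
    (3,3)@(7, 7): e=[-3,32,-7] → ·
    (1,4)@(3, 9): e=[1,4,17] → #
    (2,4)@(5, 9): e=[-5,24,3] → ·
    (1,5)@(3, 11): e=[-7,16,13] → ·
  covered (4 px):
    · · · · ·
    · · · # ·
    · · # · ·
    · · # · ·
    · # · · ·
    · · · · ·
    · · · · ·
    · · · · ·
    · · · · ·
    · · · · ·

Answer: 25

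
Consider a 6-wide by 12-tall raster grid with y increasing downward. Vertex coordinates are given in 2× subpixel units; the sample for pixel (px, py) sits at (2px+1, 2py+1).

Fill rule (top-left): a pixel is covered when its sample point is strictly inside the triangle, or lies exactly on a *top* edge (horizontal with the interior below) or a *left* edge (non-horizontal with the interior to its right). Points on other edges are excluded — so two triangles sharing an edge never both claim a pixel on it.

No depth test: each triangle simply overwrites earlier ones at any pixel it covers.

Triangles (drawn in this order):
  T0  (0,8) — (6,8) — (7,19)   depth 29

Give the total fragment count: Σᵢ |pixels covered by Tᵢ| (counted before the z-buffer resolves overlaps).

T0:
  2·area = 66
  edge (0, 8)→(6, 8): d=(6,0) top-left  bias=+0
  edge (6, 8)→(7, 19): d=(1,11) right/bottom  bias=-1
  edge (7, 19)→(0, 8): d=(-7,-11) top-left  bias=+0
    (0,4)@(1, 9): e=[6,56,4] → #
    (1,4)@(3, 9): e=[6,34,26] → #
    (2,4)@(5, 9): e=[6,12,48] → #
    (3,4)@(7, 9): e=[6,-10,70] → ·
    (0,5)@(1, 11): e=[18,58,-10] → ·
    (1,5)@(3, 11): e=[18,36,12] → #
    (3,5)@(7, 11): e=[18,-8,56] → ·
    (1,6)@(3, 13): e=[30,38,-2] → ·
    (2,6)@(5, 13): e=[30,16,20] → #
    (3,6)@(7, 13): e=[30,-6,42] → ·
    (2,7)@(5, 15): e=[42,18,6] → #
    (3,7)@(7, 15): e=[42,-4,28] → ·
    (3,9)@(7, 19): e=[66,0,0] → ·  [on edge]
  covered (7 px):
    · · · · · ·
    · · · · · ·
    · · · · · ·
    · · · · · ·
    # # # · · ·
    · # # · · ·
    · · # · · ·
    · · # · · ·
    · · · · · ·
    · · · · · ·
    · · · · · ·
    · · · · · ·

Final: 7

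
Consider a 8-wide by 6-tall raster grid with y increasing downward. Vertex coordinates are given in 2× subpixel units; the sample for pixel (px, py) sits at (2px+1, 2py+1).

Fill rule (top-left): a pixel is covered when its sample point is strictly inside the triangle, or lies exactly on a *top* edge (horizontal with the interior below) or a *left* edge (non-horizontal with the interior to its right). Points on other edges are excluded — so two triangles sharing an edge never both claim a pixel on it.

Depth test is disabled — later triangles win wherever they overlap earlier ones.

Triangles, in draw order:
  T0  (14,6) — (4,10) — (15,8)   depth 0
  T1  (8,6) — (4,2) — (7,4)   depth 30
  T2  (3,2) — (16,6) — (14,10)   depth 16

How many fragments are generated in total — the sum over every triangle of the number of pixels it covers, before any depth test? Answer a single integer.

T0:
  2·area = 24  (B↔C swapped to make it positive)
  edge (14, 6)→(15, 8): d=(1,2) right/bottom  bias=-1
  edge (15, 8)→(4, 10): d=(-11,2) right/bottom  bias=-1
  edge (4, 10)→(14, 6): d=(10,-4) top-left  bias=+0
    (6,3)@(13, 7): e=[3,15,6] → X
    (7,3)@(15, 7): e=[-1,11,14] → .
    (3,4)@(7, 9): e=[17,5,2] → X
    (4,4)@(9, 9): e=[13,1,10] → X
    (5,4)@(11, 9): e=[9,-3,18] → .
    (6,4)@(13, 9): e=[5,-7,26] → .
    (3,5)@(7, 11): e=[19,-17,22] → .
    (4,5)@(9, 11): e=[15,-21,30] → .
  covered (3 px):
    . . . . . . . .
    . . . . . . . .
    . . . . . . . .
    . . . . . . X .
    . . . X X . . .
    . . . . . . . .
T1:
  2·area = 4
  edge (8, 6)→(4, 2): d=(-4,-4) top-left  bias=+0
  edge (4, 2)→(7, 4): d=(3,2) right/bottom  bias=-1
  edge (7, 4)→(8, 6): d=(1,2) right/bottom  bias=-1
    (1,0)@(3, 1): e=[0,-1,5] → .  [on edge]
    (2,1)@(5, 3): e=[0,1,3] → X  [on edge]
    (3,1)@(7, 3): e=[8,-3,-1] → .
    (2,2)@(5, 5): e=[-8,7,5] → .
    (3,2)@(7, 5): e=[0,3,1] → X  [on edge]
    (4,2)@(9, 5): e=[8,-1,-3] → .
    (3,3)@(7, 7): e=[-8,9,3] → .
    (4,3)@(9, 7): e=[0,5,-1] → .  [on edge]
    (5,4)@(11, 9): e=[0,7,-3] → .  [on edge]
    (6,5)@(13, 11): e=[0,9,-5] → .  [on edge]
  covered (2 px):
    . . . . . . . .
    . . X . . . . .
    . . . X . . . .
    . . . . . . . .
    . . . . . . . .
    . . . . . . . .
T2:
  2·area = 60
  edge (3, 2)→(16, 6): d=(13,4) right/bottom  bias=-1
  edge (16, 6)→(14, 10): d=(-2,4) right/bottom  bias=-1
  edge (14, 10)→(3, 2): d=(-11,-8) top-left  bias=+0
    (2,1)@(5, 3): e=[5,50,5] → X
    (3,1)@(7, 3): e=[-3,42,21] → .
    (2,2)@(5, 5): e=[31,46,-17] → .
    (4,2)@(9, 5): e=[15,30,15] → X
    (5,2)@(11, 5): e=[7,22,31] → X
    (6,2)@(13, 5): e=[-1,14,47] → .
    (4,3)@(9, 7): e=[41,26,-7] → .
    (5,3)@(11, 7): e=[33,18,9] → X
    (6,3)@(13, 7): e=[25,10,25] → X
    (7,3)@(15, 7): e=[17,2,41] → X
    (5,4)@(11, 9): e=[59,14,-13] → .
    (6,4)@(13, 9): e=[51,6,3] → X
  covered (7 px):
    . . . . . . . .
    . . X . . . . .
    . . . . X X . .
    . . . . . X X X
    . . . . . . X .
    . . . . . . . .

Final: 12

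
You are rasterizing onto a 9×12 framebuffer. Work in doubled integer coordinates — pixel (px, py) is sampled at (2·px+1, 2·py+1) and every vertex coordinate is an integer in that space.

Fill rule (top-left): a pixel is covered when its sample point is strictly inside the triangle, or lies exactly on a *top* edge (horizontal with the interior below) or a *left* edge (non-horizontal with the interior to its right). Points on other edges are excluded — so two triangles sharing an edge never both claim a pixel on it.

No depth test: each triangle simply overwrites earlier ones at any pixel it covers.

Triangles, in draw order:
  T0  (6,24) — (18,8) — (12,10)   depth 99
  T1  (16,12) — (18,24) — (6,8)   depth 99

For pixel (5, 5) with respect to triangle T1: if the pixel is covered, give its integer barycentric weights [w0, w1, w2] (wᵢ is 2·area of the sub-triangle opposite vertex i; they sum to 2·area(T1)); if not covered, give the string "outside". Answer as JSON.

T0:
  2·area = 72  (B↔C swapped to make it positive)
  edge (6, 24)→(12, 10): d=(6,-14) top-left  bias=+0
  edge (12, 10)→(18, 8): d=(6,-2) top-left  bias=+0
  edge (18, 8)→(6, 24): d=(-12,16) right/bottom  bias=-1
    (7,1)@(15, 3): e=[0,-36,108] → ·  [on edge]
    (7,4)@(15, 9): e=[36,0,36] → #  [on edge]
    (8,4)@(17, 9): e=[64,4,4] → #
    (4,5)@(9, 11): e=[-36,0,108] → ·  [on edge]
    (6,5)@(13, 11): e=[20,8,44] → #
    (8,5)@(17, 11): e=[76,16,-20] → ·
    (1,6)@(3, 13): e=[-108,0,180] → ·  [on edge]
    (5,6)@(11, 13): e=[4,16,52] → #
    (7,6)@(15, 13): e=[60,24,-12] → ·
    (5,7)@(11, 15): e=[16,28,28] → #
    (6,7)@(13, 15): e=[44,32,-4] → ·
    (4,8)@(9, 17): e=[0,36,36] → #  [on edge]
  covered (10 px):
    · · · · · · · · ·
    · · · · · · · · ·
    · · · · · · · · ·
    · · · · · · · · ·
    · · · · · · · # #
    · · · · · · # # ·
    · · · · · # # · ·
    · · · · · # · · ·
    · · · · # # · · ·
    · · · · # · · · ·
    · · · · · · · · ·
    · · · · · · · · ·
T1:
  2·area = 112
  edge (16, 12)→(18, 24): d=(2,12) right/bottom  bias=-1
  edge (18, 24)→(6, 8): d=(-12,-16) top-left  bias=+0
  edge (6, 8)→(16, 12): d=(10,4) right/bottom  bias=-1
    (3,4)@(7, 9): e=[102,4,6] → #
    (4,4)@(9, 9): e=[78,36,-2] → ·
    (3,5)@(7, 11): e=[106,-20,26] → ·
    (4,5)@(9, 11): e=[82,12,18] → #
    (5,5)@(11, 11): e=[58,44,10] → #
    (6,5)@(13, 11): e=[34,76,2] → #
    (7,5)@(15, 11): e=[10,108,-6] → ·
    (4,6)@(9, 13): e=[86,-12,38] → ·
    (5,6)@(11, 13): e=[62,20,30] → #
    (7,6)@(15, 13): e=[14,84,14] → #
    (8,6)@(17, 13): e=[-10,116,6] → ·
    (5,7)@(11, 15): e=[66,-4,50] → ·
  covered (14 px):
    · · · · · · · · ·
    · · · · · · · · ·
    · · · · · · · · ·
    · · · · · · · · ·
    · · · # · · · · ·
    · · · · # # # · ·
    · · · · · # # # ·
    · · · · · · # # ·
    · · · · · · # # ·
    · · · · · · · # #
    · · · · · · · · #
    · · · · · · · · ·

Final: [44,10,58]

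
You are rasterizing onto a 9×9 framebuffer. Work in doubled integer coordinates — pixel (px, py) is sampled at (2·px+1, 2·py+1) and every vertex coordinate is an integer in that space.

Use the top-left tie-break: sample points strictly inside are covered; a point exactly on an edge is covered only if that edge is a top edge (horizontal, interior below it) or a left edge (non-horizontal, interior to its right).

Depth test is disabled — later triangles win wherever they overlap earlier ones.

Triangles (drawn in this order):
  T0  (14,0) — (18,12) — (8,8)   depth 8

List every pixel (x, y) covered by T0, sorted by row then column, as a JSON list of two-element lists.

T0:
  2·area = 104
  edge (14, 0)→(18, 12): d=(4,12) right/bottom  bias=-1
  edge (18, 12)→(8, 8): d=(-10,-4) top-left  bias=+0
  edge (8, 8)→(14, 0): d=(6,-8) top-left  bias=+0
    (6,1)@(13, 3): e=[24,70,10] → X
    (7,1)@(15, 3): e=[0,78,26] → .  [on edge]
    (5,2)@(11, 5): e=[56,42,6] → X
    (7,2)@(15, 5): e=[8,58,38] → X
    (8,2)@(17, 5): e=[-16,66,54] → .
    (4,3)@(9, 7): e=[88,14,2] → X
    (8,3)@(17, 7): e=[-8,46,66] → .
    (4,4)@(9, 9): e=[96,-6,14] → .
    (5,4)@(11, 9): e=[72,2,30] → X
    (8,4)@(17, 9): e=[0,26,78] → .  [on edge]
    (5,5)@(11, 11): e=[80,-18,42] → .
    (6,5)@(13, 11): e=[56,-10,58] → .
  covered (12 px):
    . . . . . . . . .
    . . . . . . X . .
    . . . . . X X X .
    . . . . X X X X .
    . . . . . X X X .
    . . . . . . . . X
    . . . . . . . . .
    . . . . . . . . .
    . . . . . . . . .

Result: [[6,1],[5,2],[6,2],[7,2],[4,3],[5,3],[6,3],[7,3],[5,4],[6,4],[7,4],[8,5]]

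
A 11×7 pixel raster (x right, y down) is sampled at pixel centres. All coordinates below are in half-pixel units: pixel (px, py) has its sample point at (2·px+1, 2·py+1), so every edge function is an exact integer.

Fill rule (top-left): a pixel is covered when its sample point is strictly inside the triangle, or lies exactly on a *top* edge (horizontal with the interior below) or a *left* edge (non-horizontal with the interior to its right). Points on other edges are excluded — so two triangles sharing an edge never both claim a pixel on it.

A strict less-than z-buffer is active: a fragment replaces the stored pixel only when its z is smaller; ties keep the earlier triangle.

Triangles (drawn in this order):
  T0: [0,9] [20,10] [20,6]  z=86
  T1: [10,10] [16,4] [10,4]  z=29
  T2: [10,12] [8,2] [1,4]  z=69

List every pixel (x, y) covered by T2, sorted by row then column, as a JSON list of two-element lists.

T0:
  2·area = 80  (B↔C swapped to make it positive)
  edge (0, 9)→(20, 6): d=(20,-3) top-left  bias=+0
  edge (20, 6)→(20, 10): d=(0,4) right/bottom  bias=-1
  edge (20, 10)→(0, 9): d=(-20,-1) top-left  bias=+0
    (7,3)@(15, 7): e=[5,20,55] → X
    (8,3)@(17, 7): e=[11,12,57] → X
    (9,3)@(19, 7): e=[17,4,59] → X
    (10,3)@(21, 7): e=[23,-4,61] → .
    (0,4)@(1, 9): e=[3,76,1] → X
    (1,4)@(3, 9): e=[9,68,3] → X
    (2,4)@(5, 9): e=[15,60,5] → X
    (3,4)@(7, 9): e=[21,52,7] → X
    (4,4)@(9, 9): e=[27,44,9] → X
    (5,4)@(11, 9): e=[33,36,11] → X
    (6,4)@(13, 9): e=[39,28,13] → X
    (10,4)@(21, 9): e=[63,-4,21] → .
  covered (13 px):
    . . . . . . . . . . .
    . . . . . . . . . . .
    . . . . . . . . . . .
    . . . . . . . X X X .
    X X X X X X X X X X .
    . . . . . . . . . . .
    . . . . . . . . . . .
T1:
  2·area = 36  (B↔C swapped to make it positive)
  edge (10, 10)→(10, 4): d=(0,-6) top-left  bias=+0
  edge (10, 4)→(16, 4): d=(6,0) top-left  bias=+0
  edge (16, 4)→(10, 10): d=(-6,6) right/bottom  bias=-1
    (9,0)@(19, 1): e=[54,-18,0] → .  [on edge]
    (8,1)@(17, 3): e=[42,-6,0] → .  [on edge]
    (5,2)@(11, 5): e=[6,6,24] → X
    (6,2)@(13, 5): e=[18,6,12] → X
    (7,2)@(15, 5): e=[30,6,0] → .  [on edge]
    (5,3)@(11, 7): e=[6,18,12] → X
    (6,3)@(13, 7): e=[18,18,0] → .  [on edge]
    (5,4)@(11, 9): e=[6,30,0] → .  [on edge]
    (4,5)@(9, 11): e=[-6,42,0] → .  [on edge]
    (3,6)@(7, 13): e=[-18,54,0] → .  [on edge]
  covered (3 px):
    . . . . . . . . . . .
    . . . . . . . . . . .
    . . . . . X X . . . .
    . . . . . X . . . . .
    . . . . . . . . . . .
    . . . . . . . . . . .
    . . . . . . . . . . .
T2:
  2·area = 74  (B↔C swapped to make it positive)
  edge (10, 12)→(1, 4): d=(-9,-8) top-left  bias=+0
  edge (1, 4)→(8, 2): d=(7,-2) top-left  bias=+0
  edge (8, 2)→(10, 12): d=(2,10) right/bottom  bias=-1
    (2,1)@(5, 3): e=[41,1,32] → X
    (3,1)@(7, 3): e=[57,5,12] → X
    (4,1)@(9, 3): e=[73,9,-8] → .
    (1,2)@(3, 5): e=[7,11,56] → X
    (4,2)@(9, 5): e=[55,23,-4] → .
    (1,3)@(3, 7): e=[-11,25,60] → .
    (2,3)@(5, 7): e=[5,29,40] → X
    (4,3)@(9, 7): e=[37,37,0] → .  [on edge]
    (2,4)@(5, 9): e=[-13,43,44] → .
    (3,4)@(7, 9): e=[3,47,24] → X
    (4,4)@(9, 9): e=[19,51,4] → X
    (5,4)@(11, 9): e=[35,55,-16] → .
  covered (10 px):
    . . . . . . . . . . .
    . . X X . . . . . . .
    . X X X . . . . . . .
    . . X X . . . . . . .
    . . . X X . . . . . .
    . . . . X . . . . . .
    . . . . . . . . . . .

Final: [[2,1],[3,1],[1,2],[2,2],[3,2],[2,3],[3,3],[3,4],[4,4],[4,5]]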